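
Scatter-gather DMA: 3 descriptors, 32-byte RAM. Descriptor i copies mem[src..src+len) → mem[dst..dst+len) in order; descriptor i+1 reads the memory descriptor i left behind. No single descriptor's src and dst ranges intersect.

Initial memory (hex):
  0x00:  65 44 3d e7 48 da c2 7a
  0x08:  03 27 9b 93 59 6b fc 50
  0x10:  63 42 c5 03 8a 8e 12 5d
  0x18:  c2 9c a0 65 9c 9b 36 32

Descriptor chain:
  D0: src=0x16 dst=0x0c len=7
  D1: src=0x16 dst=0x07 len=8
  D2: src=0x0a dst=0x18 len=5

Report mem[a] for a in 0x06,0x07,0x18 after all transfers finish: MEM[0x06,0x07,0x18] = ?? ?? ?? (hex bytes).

#0 dst[0x0c+7] := {0x12,0x5d,0xc2,0x9c,0xa0,0x65,0x9c}
#1 dst[0x07+8] := {0x12,0x5d,0xc2,0x9c,0xa0,0x65,0x9c,0x9b}
#2 dst[0x18+5] := {0x9c,0xa0,0x65,0x9c,0x9b}
query mem[0x06]=0xc2, mem[0x07]=0x12, mem[0x18]=0x9c

MEM[0x06,0x07,0x18] = c2 12 9c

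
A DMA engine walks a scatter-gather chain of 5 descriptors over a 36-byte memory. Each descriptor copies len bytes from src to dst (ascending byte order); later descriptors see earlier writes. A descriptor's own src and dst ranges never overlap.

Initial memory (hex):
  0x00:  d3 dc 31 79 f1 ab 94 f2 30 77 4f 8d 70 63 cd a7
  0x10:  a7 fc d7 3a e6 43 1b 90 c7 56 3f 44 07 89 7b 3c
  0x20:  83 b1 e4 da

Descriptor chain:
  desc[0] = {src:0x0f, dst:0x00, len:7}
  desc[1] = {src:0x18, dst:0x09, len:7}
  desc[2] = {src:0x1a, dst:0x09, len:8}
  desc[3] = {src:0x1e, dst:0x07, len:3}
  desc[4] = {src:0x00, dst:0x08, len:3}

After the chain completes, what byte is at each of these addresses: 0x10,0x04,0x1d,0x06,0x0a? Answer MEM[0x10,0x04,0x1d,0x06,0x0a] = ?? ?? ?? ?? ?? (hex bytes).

#0 dst[0x00+7] := {0xa7,0xa7,0xfc,0xd7,0x3a,0xe6,0x43}
#1 dst[0x09+7] := {0xc7,0x56,0x3f,0x44,0x07,0x89,0x7b}
#2 dst[0x09+8] := {0x3f,0x44,0x07,0x89,0x7b,0x3c,0x83,0xb1}
#3 dst[0x07+3] := {0x7b,0x3c,0x83}
#4 dst[0x08+3] := {0xa7,0xa7,0xfc}
query mem[0x10]=0xb1, mem[0x04]=0x3a, mem[0x1d]=0x89, mem[0x06]=0x43, mem[0x0a]=0xfc

MEM[0x10,0x04,0x1d,0x06,0x0a] = b1 3a 89 43 fc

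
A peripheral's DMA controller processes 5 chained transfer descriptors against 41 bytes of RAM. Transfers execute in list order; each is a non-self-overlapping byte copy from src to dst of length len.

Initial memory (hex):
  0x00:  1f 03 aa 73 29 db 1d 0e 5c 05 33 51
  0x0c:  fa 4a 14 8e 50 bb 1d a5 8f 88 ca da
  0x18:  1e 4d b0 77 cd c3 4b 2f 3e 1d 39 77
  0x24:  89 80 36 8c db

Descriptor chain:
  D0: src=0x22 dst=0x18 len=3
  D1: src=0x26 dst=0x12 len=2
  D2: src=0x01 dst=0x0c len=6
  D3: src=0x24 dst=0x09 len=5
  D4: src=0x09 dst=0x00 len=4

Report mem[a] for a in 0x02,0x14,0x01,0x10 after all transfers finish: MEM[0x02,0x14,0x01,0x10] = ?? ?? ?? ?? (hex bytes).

MEM[0x02,0x14,0x01,0x10] = 36 8f 80 db

#0 dst[0x18+3] := {0x39,0x77,0x89}
#1 dst[0x12+2] := {0x36,0x8c}
#2 dst[0x0c+6] := {0x03,0xaa,0x73,0x29,0xdb,0x1d}
#3 dst[0x09+5] := {0x89,0x80,0x36,0x8c,0xdb}
#4 dst[0x00+4] := {0x89,0x80,0x36,0x8c}
query mem[0x02]=0x36, mem[0x14]=0x8f, mem[0x01]=0x80, mem[0x10]=0xdb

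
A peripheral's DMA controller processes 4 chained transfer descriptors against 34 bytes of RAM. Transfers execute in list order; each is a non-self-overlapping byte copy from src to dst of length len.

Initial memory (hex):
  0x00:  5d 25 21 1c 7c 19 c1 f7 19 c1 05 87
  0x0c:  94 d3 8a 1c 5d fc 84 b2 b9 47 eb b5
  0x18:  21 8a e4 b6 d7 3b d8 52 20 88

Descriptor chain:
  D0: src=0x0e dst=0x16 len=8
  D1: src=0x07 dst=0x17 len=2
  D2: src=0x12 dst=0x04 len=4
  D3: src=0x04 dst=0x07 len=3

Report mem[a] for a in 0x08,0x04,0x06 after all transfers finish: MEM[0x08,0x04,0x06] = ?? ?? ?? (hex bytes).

  after D0: wrote 8B at 0x16 = 8a1c5dfc84b2b947
  after D1: wrote 2B at 0x17 = f719
  after D2: wrote 4B at 0x04 = 84b2b947
  after D3: wrote 3B at 0x07 = 84b2b9
query mem[0x08]=0xb2, mem[0x04]=0x84, mem[0x06]=0xb9

MEM[0x08,0x04,0x06] = b2 84 b9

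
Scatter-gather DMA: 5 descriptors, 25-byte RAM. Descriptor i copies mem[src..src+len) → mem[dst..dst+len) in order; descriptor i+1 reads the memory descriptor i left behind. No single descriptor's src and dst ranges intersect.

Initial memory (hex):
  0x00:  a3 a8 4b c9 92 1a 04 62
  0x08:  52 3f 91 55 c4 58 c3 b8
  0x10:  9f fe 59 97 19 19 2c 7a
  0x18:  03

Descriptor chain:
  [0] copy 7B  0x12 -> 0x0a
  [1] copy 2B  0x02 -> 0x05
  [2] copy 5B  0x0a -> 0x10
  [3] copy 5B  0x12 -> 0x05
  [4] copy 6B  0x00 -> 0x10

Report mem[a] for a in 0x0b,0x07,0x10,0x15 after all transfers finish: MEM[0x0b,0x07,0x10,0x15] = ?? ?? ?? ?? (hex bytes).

MEM[0x0b,0x07,0x10,0x15] = 97 2c a3 19

[0] 0x12->0x0a len=7 : 59 97 19 19 2c 7a 03
[1] 0x02->0x05 len=2 : 4b c9
[2] 0x0a->0x10 len=5 : 59 97 19 19 2c
[3] 0x12->0x05 len=5 : 19 19 2c 19 2c
[4] 0x00->0x10 len=6 : a3 a8 4b c9 92 19
query mem[0x0b]=0x97, mem[0x07]=0x2c, mem[0x10]=0xa3, mem[0x15]=0x19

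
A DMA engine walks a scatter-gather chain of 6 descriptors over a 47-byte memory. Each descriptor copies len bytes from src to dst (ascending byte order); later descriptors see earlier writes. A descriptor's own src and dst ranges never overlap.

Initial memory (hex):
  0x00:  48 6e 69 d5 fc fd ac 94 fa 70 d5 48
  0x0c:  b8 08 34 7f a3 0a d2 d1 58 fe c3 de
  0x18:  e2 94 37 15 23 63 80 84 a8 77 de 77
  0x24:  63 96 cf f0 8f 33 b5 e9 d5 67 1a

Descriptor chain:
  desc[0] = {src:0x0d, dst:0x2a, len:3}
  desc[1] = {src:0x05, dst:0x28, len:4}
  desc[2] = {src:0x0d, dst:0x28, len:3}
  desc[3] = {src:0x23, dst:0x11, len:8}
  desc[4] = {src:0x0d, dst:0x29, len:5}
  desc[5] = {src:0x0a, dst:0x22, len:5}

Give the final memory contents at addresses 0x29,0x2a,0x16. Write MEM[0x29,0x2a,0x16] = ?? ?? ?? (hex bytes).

#0 dst[0x2a+3] := {0x08,0x34,0x7f}
#1 dst[0x28+4] := {0xfd,0xac,0x94,0xfa}
#2 dst[0x28+3] := {0x08,0x34,0x7f}
#3 dst[0x11+8] := {0x77,0x63,0x96,0xcf,0xf0,0x08,0x34,0x7f}
#4 dst[0x29+5] := {0x08,0x34,0x7f,0xa3,0x77}
#5 dst[0x22+5] := {0xd5,0x48,0xb8,0x08,0x34}
query mem[0x29]=0x08, mem[0x2a]=0x34, mem[0x16]=0x08

MEM[0x29,0x2a,0x16] = 08 34 08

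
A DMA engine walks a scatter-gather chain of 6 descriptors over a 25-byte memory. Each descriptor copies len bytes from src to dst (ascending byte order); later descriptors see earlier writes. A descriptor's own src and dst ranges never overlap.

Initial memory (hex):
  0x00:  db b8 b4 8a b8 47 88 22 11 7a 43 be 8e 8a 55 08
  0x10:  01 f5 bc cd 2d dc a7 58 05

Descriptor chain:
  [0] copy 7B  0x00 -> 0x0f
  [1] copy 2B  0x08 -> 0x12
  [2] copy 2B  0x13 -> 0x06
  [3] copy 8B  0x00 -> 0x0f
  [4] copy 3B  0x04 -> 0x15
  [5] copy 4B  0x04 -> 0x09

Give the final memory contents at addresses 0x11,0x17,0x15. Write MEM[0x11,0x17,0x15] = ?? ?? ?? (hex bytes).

MEM[0x11,0x17,0x15] = b4 7a b8

[0] 0x00->0x0f len=7 : db b8 b4 8a b8 47 88
[1] 0x08->0x12 len=2 : 11 7a
[2] 0x13->0x06 len=2 : 7a 47
[3] 0x00->0x0f len=8 : db b8 b4 8a b8 47 7a 47
[4] 0x04->0x15 len=3 : b8 47 7a
[5] 0x04->0x09 len=4 : b8 47 7a 47
query mem[0x11]=0xb4, mem[0x17]=0x7a, mem[0x15]=0xb8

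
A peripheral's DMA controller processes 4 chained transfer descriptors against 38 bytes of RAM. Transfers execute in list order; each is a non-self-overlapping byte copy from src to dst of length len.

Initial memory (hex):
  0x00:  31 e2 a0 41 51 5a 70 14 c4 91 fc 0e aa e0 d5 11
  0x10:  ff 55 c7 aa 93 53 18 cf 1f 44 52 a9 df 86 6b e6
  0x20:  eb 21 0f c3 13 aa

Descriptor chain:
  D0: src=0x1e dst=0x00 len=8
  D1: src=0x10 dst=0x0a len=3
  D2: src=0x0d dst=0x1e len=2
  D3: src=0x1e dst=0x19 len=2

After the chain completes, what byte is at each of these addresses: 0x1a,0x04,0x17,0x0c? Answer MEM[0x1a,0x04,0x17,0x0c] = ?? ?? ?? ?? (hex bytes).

MEM[0x1a,0x04,0x17,0x0c] = d5 0f cf c7

  after D0: wrote 8B at 0x00 = 6be6eb210fc313aa
  after D1: wrote 3B at 0x0a = ff55c7
  after D2: wrote 2B at 0x1e = e0d5
  after D3: wrote 2B at 0x19 = e0d5
query mem[0x1a]=0xd5, mem[0x04]=0x0f, mem[0x17]=0xcf, mem[0x0c]=0xc7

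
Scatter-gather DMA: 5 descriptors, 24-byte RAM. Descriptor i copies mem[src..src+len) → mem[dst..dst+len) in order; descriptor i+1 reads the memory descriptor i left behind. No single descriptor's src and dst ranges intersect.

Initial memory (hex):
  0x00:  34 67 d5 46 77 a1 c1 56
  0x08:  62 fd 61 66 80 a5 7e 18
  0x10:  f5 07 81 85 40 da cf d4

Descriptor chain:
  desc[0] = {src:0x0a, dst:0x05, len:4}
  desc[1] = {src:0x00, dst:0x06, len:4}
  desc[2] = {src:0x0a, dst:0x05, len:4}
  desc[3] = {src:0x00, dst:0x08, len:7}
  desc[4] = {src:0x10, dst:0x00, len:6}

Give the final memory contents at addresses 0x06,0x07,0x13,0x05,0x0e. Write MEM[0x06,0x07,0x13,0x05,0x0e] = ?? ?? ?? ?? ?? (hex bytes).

MEM[0x06,0x07,0x13,0x05,0x0e] = 66 80 85 da 66

#0 dst[0x05+4] := {0x61,0x66,0x80,0xa5}
#1 dst[0x06+4] := {0x34,0x67,0xd5,0x46}
#2 dst[0x05+4] := {0x61,0x66,0x80,0xa5}
#3 dst[0x08+7] := {0x34,0x67,0xd5,0x46,0x77,0x61,0x66}
#4 dst[0x00+6] := {0xf5,0x07,0x81,0x85,0x40,0xda}
query mem[0x06]=0x66, mem[0x07]=0x80, mem[0x13]=0x85, mem[0x05]=0xda, mem[0x0e]=0x66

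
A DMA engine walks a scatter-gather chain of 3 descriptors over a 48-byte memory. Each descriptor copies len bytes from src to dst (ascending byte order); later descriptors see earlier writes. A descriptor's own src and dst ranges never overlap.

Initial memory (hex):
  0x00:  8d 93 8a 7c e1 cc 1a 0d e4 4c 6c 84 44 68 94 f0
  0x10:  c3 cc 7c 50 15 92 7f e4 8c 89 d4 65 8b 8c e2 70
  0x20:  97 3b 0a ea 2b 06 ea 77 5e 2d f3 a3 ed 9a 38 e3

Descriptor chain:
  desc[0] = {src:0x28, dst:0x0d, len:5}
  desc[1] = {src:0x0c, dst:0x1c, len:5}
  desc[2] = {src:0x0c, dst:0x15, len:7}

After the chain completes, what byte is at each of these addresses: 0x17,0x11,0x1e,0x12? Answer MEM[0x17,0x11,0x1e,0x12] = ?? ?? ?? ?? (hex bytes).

MEM[0x17,0x11,0x1e,0x12] = 2d ed 2d 7c

#0 dst[0x0d+5] := {0x5e,0x2d,0xf3,0xa3,0xed}
#1 dst[0x1c+5] := {0x44,0x5e,0x2d,0xf3,0xa3}
#2 dst[0x15+7] := {0x44,0x5e,0x2d,0xf3,0xa3,0xed,0x7c}
query mem[0x17]=0x2d, mem[0x11]=0xed, mem[0x1e]=0x2d, mem[0x12]=0x7c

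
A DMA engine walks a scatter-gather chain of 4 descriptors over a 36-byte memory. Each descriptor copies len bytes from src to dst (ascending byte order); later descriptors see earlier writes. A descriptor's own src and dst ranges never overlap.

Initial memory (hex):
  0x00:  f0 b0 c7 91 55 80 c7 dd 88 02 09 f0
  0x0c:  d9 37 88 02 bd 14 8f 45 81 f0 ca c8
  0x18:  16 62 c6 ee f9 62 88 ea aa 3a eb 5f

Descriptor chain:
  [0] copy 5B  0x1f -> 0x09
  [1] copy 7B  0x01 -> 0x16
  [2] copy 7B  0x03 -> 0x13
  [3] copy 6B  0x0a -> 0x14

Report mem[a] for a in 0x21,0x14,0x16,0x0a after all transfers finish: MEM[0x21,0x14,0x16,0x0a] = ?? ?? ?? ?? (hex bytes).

[0] 0x1f->0x09 len=5 : ea aa 3a eb 5f
[1] 0x01->0x16 len=7 : b0 c7 91 55 80 c7 dd
[2] 0x03->0x13 len=7 : 91 55 80 c7 dd 88 ea
[3] 0x0a->0x14 len=6 : aa 3a eb 5f 88 02
query mem[0x21]=0x3a, mem[0x14]=0xaa, mem[0x16]=0xeb, mem[0x0a]=0xaa

MEM[0x21,0x14,0x16,0x0a] = 3a aa eb aa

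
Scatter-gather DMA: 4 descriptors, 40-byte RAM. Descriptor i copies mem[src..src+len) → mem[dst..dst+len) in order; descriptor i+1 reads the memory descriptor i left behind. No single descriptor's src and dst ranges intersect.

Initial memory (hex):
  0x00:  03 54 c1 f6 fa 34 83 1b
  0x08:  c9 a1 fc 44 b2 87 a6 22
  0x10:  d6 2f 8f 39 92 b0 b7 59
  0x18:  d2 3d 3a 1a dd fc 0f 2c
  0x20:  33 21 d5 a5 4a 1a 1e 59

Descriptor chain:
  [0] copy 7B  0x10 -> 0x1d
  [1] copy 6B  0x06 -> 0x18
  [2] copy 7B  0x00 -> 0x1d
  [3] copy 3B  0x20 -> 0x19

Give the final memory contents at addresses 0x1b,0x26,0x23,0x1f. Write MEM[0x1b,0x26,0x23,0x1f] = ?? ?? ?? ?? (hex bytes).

#0 dst[0x1d+7] := {0xd6,0x2f,0x8f,0x39,0x92,0xb0,0xb7}
#1 dst[0x18+6] := {0x83,0x1b,0xc9,0xa1,0xfc,0x44}
#2 dst[0x1d+7] := {0x03,0x54,0xc1,0xf6,0xfa,0x34,0x83}
#3 dst[0x19+3] := {0xf6,0xfa,0x34}
query mem[0x1b]=0x34, mem[0x26]=0x1e, mem[0x23]=0x83, mem[0x1f]=0xc1

MEM[0x1b,0x26,0x23,0x1f] = 34 1e 83 c1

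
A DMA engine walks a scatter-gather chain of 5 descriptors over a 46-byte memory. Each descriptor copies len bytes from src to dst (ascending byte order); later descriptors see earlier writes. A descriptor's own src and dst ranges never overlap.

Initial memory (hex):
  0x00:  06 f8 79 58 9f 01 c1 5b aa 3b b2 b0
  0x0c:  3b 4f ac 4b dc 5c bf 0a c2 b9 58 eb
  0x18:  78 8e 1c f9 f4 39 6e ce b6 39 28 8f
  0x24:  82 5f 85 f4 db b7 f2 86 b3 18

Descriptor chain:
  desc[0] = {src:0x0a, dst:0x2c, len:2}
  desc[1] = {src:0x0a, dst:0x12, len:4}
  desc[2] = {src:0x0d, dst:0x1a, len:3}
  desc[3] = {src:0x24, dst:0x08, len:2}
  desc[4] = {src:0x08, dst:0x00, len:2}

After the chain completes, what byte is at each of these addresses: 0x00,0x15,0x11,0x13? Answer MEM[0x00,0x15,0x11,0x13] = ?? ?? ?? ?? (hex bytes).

#0 dst[0x2c+2] := {0xb2,0xb0}
#1 dst[0x12+4] := {0xb2,0xb0,0x3b,0x4f}
#2 dst[0x1a+3] := {0x4f,0xac,0x4b}
#3 dst[0x08+2] := {0x82,0x5f}
#4 dst[0x00+2] := {0x82,0x5f}
query mem[0x00]=0x82, mem[0x15]=0x4f, mem[0x11]=0x5c, mem[0x13]=0xb0

MEM[0x00,0x15,0x11,0x13] = 82 4f 5c b0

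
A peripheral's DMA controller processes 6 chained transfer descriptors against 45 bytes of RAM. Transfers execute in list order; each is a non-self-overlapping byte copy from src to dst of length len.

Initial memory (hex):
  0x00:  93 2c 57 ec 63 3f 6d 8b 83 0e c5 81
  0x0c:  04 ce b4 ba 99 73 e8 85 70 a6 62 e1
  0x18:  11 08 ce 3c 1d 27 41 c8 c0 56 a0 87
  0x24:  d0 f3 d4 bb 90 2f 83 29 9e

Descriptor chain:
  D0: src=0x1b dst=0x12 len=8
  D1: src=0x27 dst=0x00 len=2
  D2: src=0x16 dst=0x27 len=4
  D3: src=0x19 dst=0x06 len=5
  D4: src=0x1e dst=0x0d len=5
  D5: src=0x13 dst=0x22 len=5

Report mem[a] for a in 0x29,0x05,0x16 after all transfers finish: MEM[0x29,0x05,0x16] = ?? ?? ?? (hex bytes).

[0] 0x1b->0x12 len=8 : 3c 1d 27 41 c8 c0 56 a0
[1] 0x27->0x00 len=2 : bb 90
[2] 0x16->0x27 len=4 : c8 c0 56 a0
[3] 0x19->0x06 len=5 : a0 ce 3c 1d 27
[4] 0x1e->0x0d len=5 : 41 c8 c0 56 a0
[5] 0x13->0x22 len=5 : 1d 27 41 c8 c0
query mem[0x29]=0x56, mem[0x05]=0x3f, mem[0x16]=0xc8

MEM[0x29,0x05,0x16] = 56 3f c8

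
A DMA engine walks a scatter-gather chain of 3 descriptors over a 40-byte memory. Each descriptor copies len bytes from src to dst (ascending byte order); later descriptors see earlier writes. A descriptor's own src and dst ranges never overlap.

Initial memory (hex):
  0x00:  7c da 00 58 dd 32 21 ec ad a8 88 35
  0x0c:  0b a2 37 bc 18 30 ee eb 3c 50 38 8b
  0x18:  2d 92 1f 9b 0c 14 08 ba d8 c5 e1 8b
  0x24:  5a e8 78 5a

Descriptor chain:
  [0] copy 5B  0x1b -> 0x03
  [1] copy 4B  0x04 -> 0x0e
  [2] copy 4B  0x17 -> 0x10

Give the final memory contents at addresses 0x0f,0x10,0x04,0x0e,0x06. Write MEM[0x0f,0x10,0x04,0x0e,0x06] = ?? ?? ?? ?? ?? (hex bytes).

  after D0: wrote 5B at 0x03 = 9b0c1408ba
  after D1: wrote 4B at 0x0e = 0c1408ba
  after D2: wrote 4B at 0x10 = 8b2d921f
query mem[0x0f]=0x14, mem[0x10]=0x8b, mem[0x04]=0x0c, mem[0x0e]=0x0c, mem[0x06]=0x08

MEM[0x0f,0x10,0x04,0x0e,0x06] = 14 8b 0c 0c 08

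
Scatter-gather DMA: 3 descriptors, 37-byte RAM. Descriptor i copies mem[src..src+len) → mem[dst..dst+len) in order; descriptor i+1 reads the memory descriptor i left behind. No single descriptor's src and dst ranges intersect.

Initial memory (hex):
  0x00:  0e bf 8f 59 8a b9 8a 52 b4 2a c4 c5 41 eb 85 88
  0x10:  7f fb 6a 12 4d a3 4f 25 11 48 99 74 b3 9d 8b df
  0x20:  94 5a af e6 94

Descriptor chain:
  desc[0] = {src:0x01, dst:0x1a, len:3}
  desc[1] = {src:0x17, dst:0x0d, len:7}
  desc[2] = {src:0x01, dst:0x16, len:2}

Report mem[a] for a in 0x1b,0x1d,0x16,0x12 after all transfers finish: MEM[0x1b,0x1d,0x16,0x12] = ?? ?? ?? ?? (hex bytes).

MEM[0x1b,0x1d,0x16,0x12] = 8f 9d bf 59

#0 dst[0x1a+3] := {0xbf,0x8f,0x59}
#1 dst[0x0d+7] := {0x25,0x11,0x48,0xbf,0x8f,0x59,0x9d}
#2 dst[0x16+2] := {0xbf,0x8f}
query mem[0x1b]=0x8f, mem[0x1d]=0x9d, mem[0x16]=0xbf, mem[0x12]=0x59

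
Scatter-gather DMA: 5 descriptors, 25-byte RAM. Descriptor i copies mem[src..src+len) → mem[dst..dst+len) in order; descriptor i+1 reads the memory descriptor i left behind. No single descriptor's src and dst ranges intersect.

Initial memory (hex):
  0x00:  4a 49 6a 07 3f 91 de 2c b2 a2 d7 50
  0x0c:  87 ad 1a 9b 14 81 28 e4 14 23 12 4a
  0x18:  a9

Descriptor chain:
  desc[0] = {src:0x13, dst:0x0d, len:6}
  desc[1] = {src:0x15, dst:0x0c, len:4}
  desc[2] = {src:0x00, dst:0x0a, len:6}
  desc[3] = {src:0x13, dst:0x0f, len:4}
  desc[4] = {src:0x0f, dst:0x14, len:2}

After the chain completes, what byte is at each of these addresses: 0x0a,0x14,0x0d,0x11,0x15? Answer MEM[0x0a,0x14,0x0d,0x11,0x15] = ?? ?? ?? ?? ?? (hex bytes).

#0 dst[0x0d+6] := {0xe4,0x14,0x23,0x12,0x4a,0xa9}
#1 dst[0x0c+4] := {0x23,0x12,0x4a,0xa9}
#2 dst[0x0a+6] := {0x4a,0x49,0x6a,0x07,0x3f,0x91}
#3 dst[0x0f+4] := {0xe4,0x14,0x23,0x12}
#4 dst[0x14+2] := {0xe4,0x14}
query mem[0x0a]=0x4a, mem[0x14]=0xe4, mem[0x0d]=0x07, mem[0x11]=0x23, mem[0x15]=0x14

MEM[0x0a,0x14,0x0d,0x11,0x15] = 4a e4 07 23 14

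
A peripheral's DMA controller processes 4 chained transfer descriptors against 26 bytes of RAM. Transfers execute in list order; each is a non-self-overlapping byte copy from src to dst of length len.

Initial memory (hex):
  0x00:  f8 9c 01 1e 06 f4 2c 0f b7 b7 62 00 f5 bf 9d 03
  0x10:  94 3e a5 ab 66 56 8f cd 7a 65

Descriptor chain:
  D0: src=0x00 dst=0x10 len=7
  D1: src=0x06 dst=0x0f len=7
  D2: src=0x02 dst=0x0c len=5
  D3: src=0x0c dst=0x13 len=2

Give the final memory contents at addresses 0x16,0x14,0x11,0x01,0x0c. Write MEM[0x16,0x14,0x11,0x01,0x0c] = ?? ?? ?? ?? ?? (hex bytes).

  after D0: wrote 7B at 0x10 = f89c011e06f42c
  after D1: wrote 7B at 0x0f = 2c0fb7b76200f5
  after D2: wrote 5B at 0x0c = 011e06f42c
  after D3: wrote 2B at 0x13 = 011e
query mem[0x16]=0x2c, mem[0x14]=0x1e, mem[0x11]=0xb7, mem[0x01]=0x9c, mem[0x0c]=0x01

MEM[0x16,0x14,0x11,0x01,0x0c] = 2c 1e b7 9c 01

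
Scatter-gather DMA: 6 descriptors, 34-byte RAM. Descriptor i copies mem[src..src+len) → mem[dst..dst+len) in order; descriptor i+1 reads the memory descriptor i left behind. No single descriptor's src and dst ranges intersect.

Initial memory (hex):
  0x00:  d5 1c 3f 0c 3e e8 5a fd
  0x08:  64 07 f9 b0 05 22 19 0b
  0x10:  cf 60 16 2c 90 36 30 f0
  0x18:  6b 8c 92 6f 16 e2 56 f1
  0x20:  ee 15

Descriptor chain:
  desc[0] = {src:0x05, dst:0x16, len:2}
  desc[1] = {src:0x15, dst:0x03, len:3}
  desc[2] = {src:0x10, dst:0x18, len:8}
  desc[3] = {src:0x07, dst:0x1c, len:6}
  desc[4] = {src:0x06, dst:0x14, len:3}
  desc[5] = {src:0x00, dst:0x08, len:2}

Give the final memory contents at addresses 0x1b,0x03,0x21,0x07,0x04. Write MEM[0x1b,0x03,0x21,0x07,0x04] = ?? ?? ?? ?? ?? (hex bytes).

MEM[0x1b,0x03,0x21,0x07,0x04] = 2c 36 05 fd e8

[0] 0x05->0x16 len=2 : e8 5a
[1] 0x15->0x03 len=3 : 36 e8 5a
[2] 0x10->0x18 len=8 : cf 60 16 2c 90 36 e8 5a
[3] 0x07->0x1c len=6 : fd 64 07 f9 b0 05
[4] 0x06->0x14 len=3 : 5a fd 64
[5] 0x00->0x08 len=2 : d5 1c
query mem[0x1b]=0x2c, mem[0x03]=0x36, mem[0x21]=0x05, mem[0x07]=0xfd, mem[0x04]=0xe8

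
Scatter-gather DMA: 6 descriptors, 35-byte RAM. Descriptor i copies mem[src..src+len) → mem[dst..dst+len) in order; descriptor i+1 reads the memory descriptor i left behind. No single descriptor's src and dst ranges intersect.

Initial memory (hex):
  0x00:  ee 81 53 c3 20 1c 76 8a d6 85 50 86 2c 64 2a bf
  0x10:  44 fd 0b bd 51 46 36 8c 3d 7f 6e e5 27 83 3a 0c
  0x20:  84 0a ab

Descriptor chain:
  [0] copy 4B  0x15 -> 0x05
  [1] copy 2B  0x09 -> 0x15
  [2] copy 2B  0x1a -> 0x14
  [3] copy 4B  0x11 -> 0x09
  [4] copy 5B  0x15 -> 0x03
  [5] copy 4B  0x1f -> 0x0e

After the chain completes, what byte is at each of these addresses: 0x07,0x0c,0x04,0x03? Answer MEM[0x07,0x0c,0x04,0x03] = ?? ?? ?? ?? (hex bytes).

  after D0: wrote 4B at 0x05 = 46368c3d
  after D1: wrote 2B at 0x15 = 8550
  after D2: wrote 2B at 0x14 = 6ee5
  after D3: wrote 4B at 0x09 = fd0bbd6e
  after D4: wrote 5B at 0x03 = e5508c3d7f
  after D5: wrote 4B at 0x0e = 0c840aab
query mem[0x07]=0x7f, mem[0x0c]=0x6e, mem[0x04]=0x50, mem[0x03]=0xe5

MEM[0x07,0x0c,0x04,0x03] = 7f 6e 50 e5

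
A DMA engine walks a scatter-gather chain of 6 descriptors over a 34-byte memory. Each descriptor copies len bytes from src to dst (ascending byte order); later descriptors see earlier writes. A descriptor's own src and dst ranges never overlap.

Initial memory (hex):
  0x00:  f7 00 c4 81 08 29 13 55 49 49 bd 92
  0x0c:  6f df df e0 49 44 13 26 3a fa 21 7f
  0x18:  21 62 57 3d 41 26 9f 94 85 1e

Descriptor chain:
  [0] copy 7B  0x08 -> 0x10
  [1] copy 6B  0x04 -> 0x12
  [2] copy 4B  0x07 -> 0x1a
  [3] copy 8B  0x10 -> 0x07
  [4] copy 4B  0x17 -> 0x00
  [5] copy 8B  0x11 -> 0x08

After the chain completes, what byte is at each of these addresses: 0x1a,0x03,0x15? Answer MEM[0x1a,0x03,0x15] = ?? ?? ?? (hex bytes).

[0] 0x08->0x10 len=7 : 49 49 bd 92 6f df df
[1] 0x04->0x12 len=6 : 08 29 13 55 49 49
[2] 0x07->0x1a len=4 : 55 49 49 bd
[3] 0x10->0x07 len=8 : 49 49 08 29 13 55 49 49
[4] 0x17->0x00 len=4 : 49 21 62 55
[5] 0x11->0x08 len=8 : 49 08 29 13 55 49 49 21
query mem[0x1a]=0x55, mem[0x03]=0x55, mem[0x15]=0x55

MEM[0x1a,0x03,0x15] = 55 55 55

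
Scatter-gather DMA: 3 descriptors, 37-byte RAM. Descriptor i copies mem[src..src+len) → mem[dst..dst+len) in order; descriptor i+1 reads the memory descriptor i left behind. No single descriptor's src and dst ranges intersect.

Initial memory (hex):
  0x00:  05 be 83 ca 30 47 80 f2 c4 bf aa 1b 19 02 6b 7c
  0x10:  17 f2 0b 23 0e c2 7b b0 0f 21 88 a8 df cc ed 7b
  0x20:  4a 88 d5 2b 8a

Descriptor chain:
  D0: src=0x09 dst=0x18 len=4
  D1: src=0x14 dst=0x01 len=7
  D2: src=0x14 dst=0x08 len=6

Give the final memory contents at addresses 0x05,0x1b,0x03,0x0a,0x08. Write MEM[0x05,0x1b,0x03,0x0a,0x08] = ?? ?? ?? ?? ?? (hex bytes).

D0: mem[0x18..0x1b] <- [bf aa 1b 19]
D1: mem[0x01..0x07] <- [0e c2 7b b0 bf aa 1b]
D2: mem[0x08..0x0d] <- [0e c2 7b b0 bf aa]
query mem[0x05]=0xbf, mem[0x1b]=0x19, mem[0x03]=0x7b, mem[0x0a]=0x7b, mem[0x08]=0x0e

MEM[0x05,0x1b,0x03,0x0a,0x08] = bf 19 7b 7b 0e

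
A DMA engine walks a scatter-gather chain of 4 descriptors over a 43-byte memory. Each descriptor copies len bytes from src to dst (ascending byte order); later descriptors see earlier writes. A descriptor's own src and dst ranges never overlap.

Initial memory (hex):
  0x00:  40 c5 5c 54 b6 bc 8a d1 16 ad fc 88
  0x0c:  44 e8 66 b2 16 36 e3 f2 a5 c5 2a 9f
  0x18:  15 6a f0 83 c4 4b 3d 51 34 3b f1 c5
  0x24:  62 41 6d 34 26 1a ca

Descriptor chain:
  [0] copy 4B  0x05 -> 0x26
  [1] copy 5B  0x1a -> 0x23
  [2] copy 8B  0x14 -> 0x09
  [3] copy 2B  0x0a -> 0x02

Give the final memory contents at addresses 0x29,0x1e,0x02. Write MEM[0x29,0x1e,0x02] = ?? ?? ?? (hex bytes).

MEM[0x29,0x1e,0x02] = 16 3d c5

#0 dst[0x26+4] := {0xbc,0x8a,0xd1,0x16}
#1 dst[0x23+5] := {0xf0,0x83,0xc4,0x4b,0x3d}
#2 dst[0x09+8] := {0xa5,0xc5,0x2a,0x9f,0x15,0x6a,0xf0,0x83}
#3 dst[0x02+2] := {0xc5,0x2a}
query mem[0x29]=0x16, mem[0x1e]=0x3d, mem[0x02]=0xc5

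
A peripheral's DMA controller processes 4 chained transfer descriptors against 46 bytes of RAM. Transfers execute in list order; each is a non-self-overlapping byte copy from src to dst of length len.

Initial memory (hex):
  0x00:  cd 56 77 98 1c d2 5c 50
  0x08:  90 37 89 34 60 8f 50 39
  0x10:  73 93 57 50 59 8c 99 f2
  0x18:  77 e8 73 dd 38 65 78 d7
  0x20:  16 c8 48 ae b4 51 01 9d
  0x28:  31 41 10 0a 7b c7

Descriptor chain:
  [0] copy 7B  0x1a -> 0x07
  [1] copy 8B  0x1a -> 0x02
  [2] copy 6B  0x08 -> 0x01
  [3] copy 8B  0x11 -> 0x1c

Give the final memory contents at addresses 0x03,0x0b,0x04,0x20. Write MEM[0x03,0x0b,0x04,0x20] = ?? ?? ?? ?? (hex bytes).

MEM[0x03,0x0b,0x04,0x20] = 65 78 78 8c

D0: mem[0x07..0x0d] <- [73 dd 38 65 78 d7 16]
D1: mem[0x02..0x09] <- [73 dd 38 65 78 d7 16 c8]
D2: mem[0x01..0x06] <- [16 c8 65 78 d7 16]
D3: mem[0x1c..0x23] <- [93 57 50 59 8c 99 f2 77]
query mem[0x03]=0x65, mem[0x0b]=0x78, mem[0x04]=0x78, mem[0x20]=0x8c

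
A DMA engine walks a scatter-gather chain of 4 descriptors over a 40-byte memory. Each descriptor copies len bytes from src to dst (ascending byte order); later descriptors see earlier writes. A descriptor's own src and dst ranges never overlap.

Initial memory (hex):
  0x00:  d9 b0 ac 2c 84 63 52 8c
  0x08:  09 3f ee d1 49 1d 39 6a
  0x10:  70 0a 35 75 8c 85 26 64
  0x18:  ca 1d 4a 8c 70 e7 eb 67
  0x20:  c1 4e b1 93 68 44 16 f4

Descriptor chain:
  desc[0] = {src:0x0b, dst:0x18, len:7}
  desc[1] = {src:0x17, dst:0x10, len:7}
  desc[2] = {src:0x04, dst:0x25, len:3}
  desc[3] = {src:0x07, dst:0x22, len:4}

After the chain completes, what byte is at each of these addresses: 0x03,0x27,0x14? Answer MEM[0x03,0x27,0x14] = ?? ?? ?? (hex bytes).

MEM[0x03,0x27,0x14] = 2c 52 39

#0 dst[0x18+7] := {0xd1,0x49,0x1d,0x39,0x6a,0x70,0x0a}
#1 dst[0x10+7] := {0x64,0xd1,0x49,0x1d,0x39,0x6a,0x70}
#2 dst[0x25+3] := {0x84,0x63,0x52}
#3 dst[0x22+4] := {0x8c,0x09,0x3f,0xee}
query mem[0x03]=0x2c, mem[0x27]=0x52, mem[0x14]=0x39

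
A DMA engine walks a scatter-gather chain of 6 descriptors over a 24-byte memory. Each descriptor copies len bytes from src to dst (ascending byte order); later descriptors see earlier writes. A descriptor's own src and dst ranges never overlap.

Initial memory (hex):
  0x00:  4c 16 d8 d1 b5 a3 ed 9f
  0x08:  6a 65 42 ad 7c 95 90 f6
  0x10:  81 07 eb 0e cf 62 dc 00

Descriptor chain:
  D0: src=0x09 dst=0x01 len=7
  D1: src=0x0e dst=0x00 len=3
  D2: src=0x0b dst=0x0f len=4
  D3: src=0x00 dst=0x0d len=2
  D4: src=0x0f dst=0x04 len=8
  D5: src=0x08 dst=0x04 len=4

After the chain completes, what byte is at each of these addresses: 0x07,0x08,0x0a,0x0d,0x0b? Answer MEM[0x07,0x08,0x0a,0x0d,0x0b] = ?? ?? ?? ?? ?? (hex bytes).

MEM[0x07,0x08,0x0a,0x0d,0x0b] = dc 0e 62 90 dc

D0: mem[0x01..0x07] <- [65 42 ad 7c 95 90 f6]
D1: mem[0x00..0x02] <- [90 f6 81]
D2: mem[0x0f..0x12] <- [ad 7c 95 90]
D3: mem[0x0d..0x0e] <- [90 f6]
D4: mem[0x04..0x0b] <- [ad 7c 95 90 0e cf 62 dc]
D5: mem[0x04..0x07] <- [0e cf 62 dc]
query mem[0x07]=0xdc, mem[0x08]=0x0e, mem[0x0a]=0x62, mem[0x0d]=0x90, mem[0x0b]=0xdc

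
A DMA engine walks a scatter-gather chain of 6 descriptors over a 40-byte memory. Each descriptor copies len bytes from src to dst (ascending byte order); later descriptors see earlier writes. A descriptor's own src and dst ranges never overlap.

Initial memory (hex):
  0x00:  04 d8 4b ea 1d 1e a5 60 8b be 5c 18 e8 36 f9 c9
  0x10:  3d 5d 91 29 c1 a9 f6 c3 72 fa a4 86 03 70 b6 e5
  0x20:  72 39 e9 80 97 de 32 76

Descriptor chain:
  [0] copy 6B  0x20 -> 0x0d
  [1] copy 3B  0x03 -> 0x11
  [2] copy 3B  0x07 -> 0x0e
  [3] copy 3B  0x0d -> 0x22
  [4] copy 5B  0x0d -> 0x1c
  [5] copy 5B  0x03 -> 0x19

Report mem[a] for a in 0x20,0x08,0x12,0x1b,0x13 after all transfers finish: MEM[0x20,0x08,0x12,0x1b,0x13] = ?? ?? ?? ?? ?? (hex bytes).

MEM[0x20,0x08,0x12,0x1b,0x13] = ea 8b 1d 1e 1e

[0] 0x20->0x0d len=6 : 72 39 e9 80 97 de
[1] 0x03->0x11 len=3 : ea 1d 1e
[2] 0x07->0x0e len=3 : 60 8b be
[3] 0x0d->0x22 len=3 : 72 60 8b
[4] 0x0d->0x1c len=5 : 72 60 8b be ea
[5] 0x03->0x19 len=5 : ea 1d 1e a5 60
query mem[0x20]=0xea, mem[0x08]=0x8b, mem[0x12]=0x1d, mem[0x1b]=0x1e, mem[0x13]=0x1e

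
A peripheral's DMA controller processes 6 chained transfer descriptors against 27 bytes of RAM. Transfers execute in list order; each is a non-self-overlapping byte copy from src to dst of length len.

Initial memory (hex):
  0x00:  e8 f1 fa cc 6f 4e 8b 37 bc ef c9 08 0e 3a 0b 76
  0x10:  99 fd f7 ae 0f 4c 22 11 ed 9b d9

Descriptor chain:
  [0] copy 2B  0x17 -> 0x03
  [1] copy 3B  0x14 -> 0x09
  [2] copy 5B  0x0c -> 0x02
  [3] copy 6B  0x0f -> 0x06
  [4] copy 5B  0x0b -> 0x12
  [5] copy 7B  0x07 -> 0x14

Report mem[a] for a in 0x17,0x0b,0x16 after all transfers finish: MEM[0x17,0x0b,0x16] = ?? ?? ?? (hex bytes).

#0 dst[0x03+2] := {0x11,0xed}
#1 dst[0x09+3] := {0x0f,0x4c,0x22}
#2 dst[0x02+5] := {0x0e,0x3a,0x0b,0x76,0x99}
#3 dst[0x06+6] := {0x76,0x99,0xfd,0xf7,0xae,0x0f}
#4 dst[0x12+5] := {0x0f,0x0e,0x3a,0x0b,0x76}
#5 dst[0x14+7] := {0x99,0xfd,0xf7,0xae,0x0f,0x0e,0x3a}
query mem[0x17]=0xae, mem[0x0b]=0x0f, mem[0x16]=0xf7

MEM[0x17,0x0b,0x16] = ae 0f f7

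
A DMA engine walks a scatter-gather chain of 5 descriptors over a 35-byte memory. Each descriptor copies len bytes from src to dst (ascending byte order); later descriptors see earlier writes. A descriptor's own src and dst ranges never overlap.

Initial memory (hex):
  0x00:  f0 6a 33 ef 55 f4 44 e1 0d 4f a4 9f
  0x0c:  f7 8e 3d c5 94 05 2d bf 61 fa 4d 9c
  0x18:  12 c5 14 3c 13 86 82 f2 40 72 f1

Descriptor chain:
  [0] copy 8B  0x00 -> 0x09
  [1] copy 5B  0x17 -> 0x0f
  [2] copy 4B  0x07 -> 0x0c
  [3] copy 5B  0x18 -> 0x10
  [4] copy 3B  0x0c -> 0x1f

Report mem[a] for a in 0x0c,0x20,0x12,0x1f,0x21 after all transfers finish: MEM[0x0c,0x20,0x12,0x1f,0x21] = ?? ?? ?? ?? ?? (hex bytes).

[0] 0x00->0x09 len=8 : f0 6a 33 ef 55 f4 44 e1
[1] 0x17->0x0f len=5 : 9c 12 c5 14 3c
[2] 0x07->0x0c len=4 : e1 0d f0 6a
[3] 0x18->0x10 len=5 : 12 c5 14 3c 13
[4] 0x0c->0x1f len=3 : e1 0d f0
query mem[0x0c]=0xe1, mem[0x20]=0x0d, mem[0x12]=0x14, mem[0x1f]=0xe1, mem[0x21]=0xf0

MEM[0x0c,0x20,0x12,0x1f,0x21] = e1 0d 14 e1 f0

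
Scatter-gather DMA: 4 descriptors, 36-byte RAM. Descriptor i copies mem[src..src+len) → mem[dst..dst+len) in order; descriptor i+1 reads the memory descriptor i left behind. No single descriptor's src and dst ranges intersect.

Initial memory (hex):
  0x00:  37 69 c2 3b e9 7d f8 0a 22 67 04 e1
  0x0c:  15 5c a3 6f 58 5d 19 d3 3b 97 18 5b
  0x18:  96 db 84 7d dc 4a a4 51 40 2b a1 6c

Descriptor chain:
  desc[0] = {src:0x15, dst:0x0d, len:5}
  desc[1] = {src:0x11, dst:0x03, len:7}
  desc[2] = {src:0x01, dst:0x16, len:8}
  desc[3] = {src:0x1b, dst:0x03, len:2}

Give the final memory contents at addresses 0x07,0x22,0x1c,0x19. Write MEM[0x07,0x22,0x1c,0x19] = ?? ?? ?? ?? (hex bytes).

MEM[0x07,0x22,0x1c,0x19] = 97 a1 97 19

D0: mem[0x0d..0x11] <- [97 18 5b 96 db]
D1: mem[0x03..0x09] <- [db 19 d3 3b 97 18 5b]
D2: mem[0x16..0x1d] <- [69 c2 db 19 d3 3b 97 18]
D3: mem[0x03..0x04] <- [3b 97]
query mem[0x07]=0x97, mem[0x22]=0xa1, mem[0x1c]=0x97, mem[0x19]=0x19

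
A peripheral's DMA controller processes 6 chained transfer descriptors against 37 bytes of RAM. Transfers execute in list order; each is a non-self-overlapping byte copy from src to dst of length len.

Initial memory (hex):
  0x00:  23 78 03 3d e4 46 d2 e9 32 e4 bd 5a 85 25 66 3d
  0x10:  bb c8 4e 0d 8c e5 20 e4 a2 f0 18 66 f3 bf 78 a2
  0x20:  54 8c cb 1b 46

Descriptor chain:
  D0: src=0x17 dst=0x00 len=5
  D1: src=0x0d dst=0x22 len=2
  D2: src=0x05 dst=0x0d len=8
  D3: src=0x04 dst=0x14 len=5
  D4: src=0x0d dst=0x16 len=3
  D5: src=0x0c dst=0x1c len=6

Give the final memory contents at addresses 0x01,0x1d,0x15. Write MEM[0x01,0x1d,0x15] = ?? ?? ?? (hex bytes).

#0 dst[0x00+5] := {0xe4,0xa2,0xf0,0x18,0x66}
#1 dst[0x22+2] := {0x25,0x66}
#2 dst[0x0d+8] := {0x46,0xd2,0xe9,0x32,0xe4,0xbd,0x5a,0x85}
#3 dst[0x14+5] := {0x66,0x46,0xd2,0xe9,0x32}
#4 dst[0x16+3] := {0x46,0xd2,0xe9}
#5 dst[0x1c+6] := {0x85,0x46,0xd2,0xe9,0x32,0xe4}
query mem[0x01]=0xa2, mem[0x1d]=0x46, mem[0x15]=0x46

MEM[0x01,0x1d,0x15] = a2 46 46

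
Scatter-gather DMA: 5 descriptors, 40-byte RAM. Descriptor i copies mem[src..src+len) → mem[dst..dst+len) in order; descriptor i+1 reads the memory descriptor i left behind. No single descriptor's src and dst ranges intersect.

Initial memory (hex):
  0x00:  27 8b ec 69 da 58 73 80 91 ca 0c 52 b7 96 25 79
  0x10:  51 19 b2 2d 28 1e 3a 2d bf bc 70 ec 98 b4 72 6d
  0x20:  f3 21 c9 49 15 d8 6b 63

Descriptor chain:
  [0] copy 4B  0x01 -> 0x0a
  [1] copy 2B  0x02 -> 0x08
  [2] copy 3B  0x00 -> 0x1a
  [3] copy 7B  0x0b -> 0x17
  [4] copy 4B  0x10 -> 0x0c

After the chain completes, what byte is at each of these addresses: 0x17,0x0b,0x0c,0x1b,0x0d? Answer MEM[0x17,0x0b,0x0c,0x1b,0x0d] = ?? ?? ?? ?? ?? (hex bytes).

MEM[0x17,0x0b,0x0c,0x1b,0x0d] = ec ec 51 79 19

D0: mem[0x0a..0x0d] <- [8b ec 69 da]
D1: mem[0x08..0x09] <- [ec 69]
D2: mem[0x1a..0x1c] <- [27 8b ec]
D3: mem[0x17..0x1d] <- [ec 69 da 25 79 51 19]
D4: mem[0x0c..0x0f] <- [51 19 b2 2d]
query mem[0x17]=0xec, mem[0x0b]=0xec, mem[0x0c]=0x51, mem[0x1b]=0x79, mem[0x0d]=0x19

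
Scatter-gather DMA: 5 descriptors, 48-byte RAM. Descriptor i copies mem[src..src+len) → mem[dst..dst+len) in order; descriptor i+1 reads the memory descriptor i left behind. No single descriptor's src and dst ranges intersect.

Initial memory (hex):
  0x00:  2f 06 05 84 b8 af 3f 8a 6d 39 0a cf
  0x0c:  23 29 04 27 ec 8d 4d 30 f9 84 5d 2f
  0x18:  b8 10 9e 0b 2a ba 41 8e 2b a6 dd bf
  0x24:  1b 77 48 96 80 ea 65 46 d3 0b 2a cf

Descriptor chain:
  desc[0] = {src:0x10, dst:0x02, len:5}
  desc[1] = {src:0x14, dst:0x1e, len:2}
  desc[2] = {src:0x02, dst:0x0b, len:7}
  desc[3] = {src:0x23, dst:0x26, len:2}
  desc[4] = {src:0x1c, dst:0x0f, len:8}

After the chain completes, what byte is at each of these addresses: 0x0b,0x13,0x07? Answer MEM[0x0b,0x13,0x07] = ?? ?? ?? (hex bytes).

  after D0: wrote 5B at 0x02 = ec8d4d30f9
  after D1: wrote 2B at 0x1e = f984
  after D2: wrote 7B at 0x0b = ec8d4d30f98a6d
  after D3: wrote 2B at 0x26 = bf1b
  after D4: wrote 8B at 0x0f = 2abaf9842ba6ddbf
query mem[0x0b]=0xec, mem[0x13]=0x2b, mem[0x07]=0x8a

MEM[0x0b,0x13,0x07] = ec 2b 8a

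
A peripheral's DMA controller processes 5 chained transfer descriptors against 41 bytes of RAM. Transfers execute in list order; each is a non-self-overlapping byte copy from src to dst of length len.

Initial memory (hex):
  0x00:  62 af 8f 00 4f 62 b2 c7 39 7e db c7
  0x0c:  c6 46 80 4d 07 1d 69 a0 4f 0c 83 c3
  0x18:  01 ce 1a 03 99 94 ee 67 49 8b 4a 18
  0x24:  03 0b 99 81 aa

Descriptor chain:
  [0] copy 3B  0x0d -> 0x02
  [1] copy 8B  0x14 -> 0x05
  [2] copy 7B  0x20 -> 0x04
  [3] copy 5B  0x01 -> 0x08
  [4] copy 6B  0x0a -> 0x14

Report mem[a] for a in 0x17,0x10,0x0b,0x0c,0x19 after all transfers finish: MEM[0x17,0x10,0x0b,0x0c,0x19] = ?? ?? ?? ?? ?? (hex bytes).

#0 dst[0x02+3] := {0x46,0x80,0x4d}
#1 dst[0x05+8] := {0x4f,0x0c,0x83,0xc3,0x01,0xce,0x1a,0x03}
#2 dst[0x04+7] := {0x49,0x8b,0x4a,0x18,0x03,0x0b,0x99}
#3 dst[0x08+5] := {0xaf,0x46,0x80,0x49,0x8b}
#4 dst[0x14+6] := {0x80,0x49,0x8b,0x46,0x80,0x4d}
query mem[0x17]=0x46, mem[0x10]=0x07, mem[0x0b]=0x49, mem[0x0c]=0x8b, mem[0x19]=0x4d

MEM[0x17,0x10,0x0b,0x0c,0x19] = 46 07 49 8b 4d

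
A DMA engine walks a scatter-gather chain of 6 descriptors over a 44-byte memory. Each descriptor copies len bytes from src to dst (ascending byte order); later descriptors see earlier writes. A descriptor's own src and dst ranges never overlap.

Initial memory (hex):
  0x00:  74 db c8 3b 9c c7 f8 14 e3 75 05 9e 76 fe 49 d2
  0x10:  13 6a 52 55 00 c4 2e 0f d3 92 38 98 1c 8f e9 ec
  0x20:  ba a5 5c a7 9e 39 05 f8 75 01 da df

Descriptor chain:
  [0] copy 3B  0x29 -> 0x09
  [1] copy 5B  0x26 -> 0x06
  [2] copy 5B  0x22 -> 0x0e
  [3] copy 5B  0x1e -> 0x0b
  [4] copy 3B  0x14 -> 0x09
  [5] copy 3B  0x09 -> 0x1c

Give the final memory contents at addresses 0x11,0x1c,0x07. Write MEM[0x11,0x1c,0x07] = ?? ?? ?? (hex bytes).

MEM[0x11,0x1c,0x07] = 39 00 f8

  after D0: wrote 3B at 0x09 = 01dadf
  after D1: wrote 5B at 0x06 = 05f87501da
  after D2: wrote 5B at 0x0e = 5ca79e3905
  after D3: wrote 5B at 0x0b = e9ecbaa55c
  after D4: wrote 3B at 0x09 = 00c42e
  after D5: wrote 3B at 0x1c = 00c42e
query mem[0x11]=0x39, mem[0x1c]=0x00, mem[0x07]=0xf8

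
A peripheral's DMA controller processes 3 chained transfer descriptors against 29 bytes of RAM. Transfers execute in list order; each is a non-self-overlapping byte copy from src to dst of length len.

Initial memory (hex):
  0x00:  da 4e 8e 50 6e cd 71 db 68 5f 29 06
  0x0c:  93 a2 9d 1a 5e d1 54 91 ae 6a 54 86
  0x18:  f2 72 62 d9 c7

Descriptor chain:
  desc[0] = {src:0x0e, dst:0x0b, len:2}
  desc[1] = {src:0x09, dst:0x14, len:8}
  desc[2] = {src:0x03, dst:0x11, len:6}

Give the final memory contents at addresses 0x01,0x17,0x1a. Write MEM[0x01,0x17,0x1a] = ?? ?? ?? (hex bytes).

D0: mem[0x0b..0x0c] <- [9d 1a]
D1: mem[0x14..0x1b] <- [5f 29 9d 1a a2 9d 1a 5e]
D2: mem[0x11..0x16] <- [50 6e cd 71 db 68]
query mem[0x01]=0x4e, mem[0x17]=0x1a, mem[0x1a]=0x1a

MEM[0x01,0x17,0x1a] = 4e 1a 1a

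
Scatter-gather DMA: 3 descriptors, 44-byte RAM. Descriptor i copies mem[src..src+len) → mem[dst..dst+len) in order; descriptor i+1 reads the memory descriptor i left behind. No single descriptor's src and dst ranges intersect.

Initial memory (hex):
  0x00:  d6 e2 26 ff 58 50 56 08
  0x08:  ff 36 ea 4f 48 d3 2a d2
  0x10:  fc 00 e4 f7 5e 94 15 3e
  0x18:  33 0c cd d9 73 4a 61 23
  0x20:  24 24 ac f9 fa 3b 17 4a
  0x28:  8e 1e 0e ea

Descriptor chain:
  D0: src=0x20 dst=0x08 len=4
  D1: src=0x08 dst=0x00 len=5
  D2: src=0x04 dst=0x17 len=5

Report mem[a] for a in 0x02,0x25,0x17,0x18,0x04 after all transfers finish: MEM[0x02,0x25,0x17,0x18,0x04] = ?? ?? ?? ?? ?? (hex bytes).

#0 dst[0x08+4] := {0x24,0x24,0xac,0xf9}
#1 dst[0x00+5] := {0x24,0x24,0xac,0xf9,0x48}
#2 dst[0x17+5] := {0x48,0x50,0x56,0x08,0x24}
query mem[0x02]=0xac, mem[0x25]=0x3b, mem[0x17]=0x48, mem[0x18]=0x50, mem[0x04]=0x48

MEM[0x02,0x25,0x17,0x18,0x04] = ac 3b 48 50 48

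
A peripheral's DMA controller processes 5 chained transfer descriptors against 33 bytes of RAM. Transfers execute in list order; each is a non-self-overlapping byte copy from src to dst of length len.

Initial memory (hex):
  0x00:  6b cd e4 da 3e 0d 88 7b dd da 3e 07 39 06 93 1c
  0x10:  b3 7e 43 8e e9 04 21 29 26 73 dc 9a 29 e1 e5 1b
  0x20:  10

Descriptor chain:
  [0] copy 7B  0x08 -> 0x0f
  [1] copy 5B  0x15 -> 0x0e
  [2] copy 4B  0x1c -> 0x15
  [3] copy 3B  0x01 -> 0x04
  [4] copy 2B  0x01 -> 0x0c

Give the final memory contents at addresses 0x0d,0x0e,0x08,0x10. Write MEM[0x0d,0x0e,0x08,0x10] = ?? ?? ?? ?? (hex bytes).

D0: mem[0x0f..0x15] <- [dd da 3e 07 39 06 93]
D1: mem[0x0e..0x12] <- [93 21 29 26 73]
D2: mem[0x15..0x18] <- [29 e1 e5 1b]
D3: mem[0x04..0x06] <- [cd e4 da]
D4: mem[0x0c..0x0d] <- [cd e4]
query mem[0x0d]=0xe4, mem[0x0e]=0x93, mem[0x08]=0xdd, mem[0x10]=0x29

MEM[0x0d,0x0e,0x08,0x10] = e4 93 dd 29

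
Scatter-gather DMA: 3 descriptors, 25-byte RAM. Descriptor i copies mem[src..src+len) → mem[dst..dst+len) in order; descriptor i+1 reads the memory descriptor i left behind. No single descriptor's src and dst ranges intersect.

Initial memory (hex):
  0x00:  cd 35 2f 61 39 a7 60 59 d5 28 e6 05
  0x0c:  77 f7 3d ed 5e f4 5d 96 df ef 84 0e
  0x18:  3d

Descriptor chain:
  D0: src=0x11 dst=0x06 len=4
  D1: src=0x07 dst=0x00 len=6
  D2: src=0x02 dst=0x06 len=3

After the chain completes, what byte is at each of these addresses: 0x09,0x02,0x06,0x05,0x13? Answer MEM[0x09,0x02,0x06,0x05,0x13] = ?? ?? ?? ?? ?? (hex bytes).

MEM[0x09,0x02,0x06,0x05,0x13] = df df df 77 96

  after D0: wrote 4B at 0x06 = f45d96df
  after D1: wrote 6B at 0x00 = 5d96dfe60577
  after D2: wrote 3B at 0x06 = dfe605
query mem[0x09]=0xdf, mem[0x02]=0xdf, mem[0x06]=0xdf, mem[0x05]=0x77, mem[0x13]=0x96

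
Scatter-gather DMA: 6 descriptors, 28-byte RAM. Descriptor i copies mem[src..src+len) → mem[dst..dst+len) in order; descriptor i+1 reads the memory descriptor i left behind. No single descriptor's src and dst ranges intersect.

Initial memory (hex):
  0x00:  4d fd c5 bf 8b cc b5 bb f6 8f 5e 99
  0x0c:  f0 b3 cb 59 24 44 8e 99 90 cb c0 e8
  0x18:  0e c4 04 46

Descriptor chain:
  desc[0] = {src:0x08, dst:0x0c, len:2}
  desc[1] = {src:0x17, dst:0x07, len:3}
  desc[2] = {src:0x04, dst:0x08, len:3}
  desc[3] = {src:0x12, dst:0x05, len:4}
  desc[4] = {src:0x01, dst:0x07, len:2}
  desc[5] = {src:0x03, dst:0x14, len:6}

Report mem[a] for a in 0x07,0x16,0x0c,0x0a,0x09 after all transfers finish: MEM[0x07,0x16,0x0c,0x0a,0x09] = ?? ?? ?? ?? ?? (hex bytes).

D0: mem[0x0c..0x0d] <- [f6 8f]
D1: mem[0x07..0x09] <- [e8 0e c4]
D2: mem[0x08..0x0a] <- [8b cc b5]
D3: mem[0x05..0x08] <- [8e 99 90 cb]
D4: mem[0x07..0x08] <- [fd c5]
D5: mem[0x14..0x19] <- [bf 8b 8e 99 fd c5]
query mem[0x07]=0xfd, mem[0x16]=0x8e, mem[0x0c]=0xf6, mem[0x0a]=0xb5, mem[0x09]=0xcc

MEM[0x07,0x16,0x0c,0x0a,0x09] = fd 8e f6 b5 cc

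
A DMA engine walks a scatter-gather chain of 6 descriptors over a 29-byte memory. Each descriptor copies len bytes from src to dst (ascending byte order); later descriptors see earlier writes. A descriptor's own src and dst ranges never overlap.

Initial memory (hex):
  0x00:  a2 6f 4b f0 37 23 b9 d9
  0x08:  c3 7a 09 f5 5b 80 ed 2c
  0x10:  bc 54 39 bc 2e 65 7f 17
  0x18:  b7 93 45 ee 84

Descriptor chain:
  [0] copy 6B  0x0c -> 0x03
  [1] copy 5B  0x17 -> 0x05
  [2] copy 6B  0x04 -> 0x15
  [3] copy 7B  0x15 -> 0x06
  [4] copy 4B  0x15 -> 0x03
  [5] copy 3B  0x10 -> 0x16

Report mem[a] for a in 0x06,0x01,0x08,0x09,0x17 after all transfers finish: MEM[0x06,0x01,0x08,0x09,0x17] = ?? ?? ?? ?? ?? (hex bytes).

  after D0: wrote 6B at 0x03 = 5b80ed2cbc54
  after D1: wrote 5B at 0x05 = 17b79345ee
  after D2: wrote 6B at 0x15 = 8017b79345ee
  after D3: wrote 7B at 0x06 = 8017b79345eeee
  after D4: wrote 4B at 0x03 = 8017b793
  after D5: wrote 3B at 0x16 = bc5439
query mem[0x06]=0x93, mem[0x01]=0x6f, mem[0x08]=0xb7, mem[0x09]=0x93, mem[0x17]=0x54

MEM[0x06,0x01,0x08,0x09,0x17] = 93 6f b7 93 54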